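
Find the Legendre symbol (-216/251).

Reduce the numerator: -216 ≡ 35 (mod 251), so (-216/251) = (35/251).
Both 35 ≡ 3 and 251 ≡ 3 (mod 4), so reciprocity gives (35/251) = -(251/35). Reduce: 251 ≡ 6 (mod 35). Now have -(6/35).
Factor out 2: 6 = 2·3. Since 35 ≡ 3 (mod 8), (2/35) = -1. Now have (3/35).
Both 3 ≡ 3 and 35 ≡ 3 (mod 4), so reciprocity gives (3/35) = -(35/3). Reduce: 35 ≡ 2 (mod 3). Now have -(2/3).
Factor out 2: 2 = 2. Since 3 ≡ 3 (mod 8), (2/3) = -1. Now have (1/3).
(1/3) = 1. Collecting the sign factors: 1.

1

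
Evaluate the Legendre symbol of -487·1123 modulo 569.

-1

By multiplicativity, (-487·1123/569) = (-487/569)·(1123/569).
First factor (-487/569):
Reduce the numerator: -487 ≡ 82 (mod 569), so (-487/569) = (82/569).
Factor out 2: 82 = 2·41. Since 569 ≡ 1 (mod 8), (2/569) = +1. Now have (41/569).
41 ≡ 1 (mod 4), so quadratic reciprocity gives (41/569) = (569/41). Reduce: 569 ≡ 36 (mod 41). Now have (36/41).
Factor out 2: 36 = 2^2·9. Since 41 ≡ 1 (mod 8), (2/41) = +1, and (2/41)^2 = +1. Now have (9/41).
9 ≡ 1 (mod 4), so quadratic reciprocity gives (9/41) = (41/9). Reduce: 41 ≡ 5 (mod 9). Now have (5/9).
5 ≡ 1 (mod 4), so quadratic reciprocity gives (5/9) = (9/5). Reduce: 9 ≡ 4 (mod 5). Now have (4/5).
Factor out 2: 4 = 2^2. Since 5 ≡ 5 (mod 8), (2/5) = -1, and (2/5)^2 = +1. Now have (1/5).
(1/5) = 1. Collecting the sign factors: 1.
Second factor (1123/569):
Reduce the numerator: 1123 ≡ 554 (mod 569), so (1123/569) = (554/569).
Factor out 2: 554 = 2·277. Since 569 ≡ 1 (mod 8), (2/569) = +1. Now have (277/569).
277 ≡ 1 (mod 4), so quadratic reciprocity gives (277/569) = (569/277). Reduce: 569 ≡ 15 (mod 277). Now have (15/277).
277 ≡ 1 (mod 4), so quadratic reciprocity gives (15/277) = (277/15). Reduce: 277 ≡ 7 (mod 15). Now have (7/15).
Both 7 ≡ 3 and 15 ≡ 3 (mod 4), so reciprocity gives (7/15) = -(15/7). Reduce: 15 ≡ 1 (mod 7). Now have -(1/7).
(1/7) = 1. Collecting the sign factors: -1.
Product: (1)·(-1) = -1.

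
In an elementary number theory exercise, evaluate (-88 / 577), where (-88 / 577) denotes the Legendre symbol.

Pull out -1: (-88 / 577) = (-1 / 577)·(88 / 577). Since 577 ≡ 1 (mod 4), (-1 / 577) = +1. Now have (88 / 577).
Factor out 2: 88 = 2^3·11. Since 577 ≡ 1 (mod 8), (2 / 577) = +1, and (2 / 577)^3 = +1. Now have (11 / 577).
577 ≡ 1 (mod 4), so quadratic reciprocity gives (11 / 577) = (577 / 11). Reduce: 577 ≡ 5 (mod 11). Now have (5 / 11).
5 ≡ 1 (mod 4), so quadratic reciprocity gives (5 / 11) = (11 / 5). Reduce: 11 ≡ 1 (mod 5). Now have (1 / 5).
(1 / 5) = 1. Collecting the sign factors: 1.

1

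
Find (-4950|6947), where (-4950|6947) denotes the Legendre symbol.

Pull out -1: (-4950|6947) = (-1|6947)·(4950|6947). Since 6947 ≡ 3 (mod 4), (-1|6947) = -1. Now have -(4950|6947).
Factor out 2: 4950 = 2·2475. Since 6947 ≡ 3 (mod 8), (2|6947) = -1. Now have (2475|6947).
Both 2475 ≡ 3 and 6947 ≡ 3 (mod 4), so reciprocity gives (2475|6947) = -(6947|2475). Reduce: 6947 ≡ 1997 (mod 2475). Now have -(1997|2475).
1997 ≡ 1 (mod 4), so quadratic reciprocity gives (1997|2475) = (2475|1997). Reduce: 2475 ≡ 478 (mod 1997). Now have -(478|1997).
Factor out 2: 478 = 2·239. Since 1997 ≡ 5 (mod 8), (2|1997) = -1. Now have (239|1997).
1997 ≡ 1 (mod 4), so quadratic reciprocity gives (239|1997) = (1997|239). Reduce: 1997 ≡ 85 (mod 239). Now have (85|239).
85 ≡ 1 (mod 4), so quadratic reciprocity gives (85|239) = (239|85). Reduce: 239 ≡ 69 (mod 85). Now have (69|85).
69 ≡ 1 (mod 4), so quadratic reciprocity gives (69|85) = (85|69). Reduce: 85 ≡ 16 (mod 69). Now have (16|69).
Factor out 2: 16 = 2^4. Since 69 ≡ 5 (mod 8), (2|69) = -1, and (2|69)^4 = +1. Now have (1|69).
(1|69) = 1. Collecting the sign factors: 1.

1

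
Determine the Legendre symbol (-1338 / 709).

1

(-1338 / 709)
  = (80 / 709)    [-1338 ≡ 80 mod 709]
  = (5 / 709)    [709 ≡ 5 mod 8 ⇒ (2 / 709)^4 = +1]
  = (709 / 5)    [QR: 5 ≡ 1 mod 4, sign kept]
  = (4 / 5)    [709 ≡ 4 mod 5]
  = (1 / 5)    [5 ≡ 5 mod 8 ⇒ (2 / 5)^2 = +1]
  = 1    [(1 / 5) = 1]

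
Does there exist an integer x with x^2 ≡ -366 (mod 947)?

no

Reduce the numerator: -366 ≡ 581 (mod 947), so (-366/947) = (581/947).
581 ≡ 1 (mod 4), so quadratic reciprocity gives (581/947) = (947/581). Reduce: 947 ≡ 366 (mod 581). Now have (366/581).
Factor out 2: 366 = 2·183. Since 581 ≡ 5 (mod 8), (2/581) = -1. Now have -(183/581).
581 ≡ 1 (mod 4), so quadratic reciprocity gives (183/581) = (581/183). Reduce: 581 ≡ 32 (mod 183). Now have -(32/183).
Factor out 2: 32 = 2^5. Since 183 ≡ 7 (mod 8), (2/183) = +1, and (2/183)^5 = +1. Now have -(1/183).
(1/183) = 1. Collecting the sign factors: -1.
The Legendre symbol is -1, so x^2 ≡ -366 (mod 947) has no solution.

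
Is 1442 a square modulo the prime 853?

yes

Reduce the numerator: 1442 ≡ 589 (mod 853), so (1442|853) = (589|853).
589 ≡ 1 (mod 4), so quadratic reciprocity gives (589|853) = (853|589). Reduce: 853 ≡ 264 (mod 589). Now have (264|589).
Factor out 2: 264 = 2^3·33. Since 589 ≡ 5 (mod 8), (2|589) = -1, and (2|589)^3 = -1. Now have -(33|589).
33 ≡ 1 (mod 4), so quadratic reciprocity gives (33|589) = (589|33). Reduce: 589 ≡ 28 (mod 33). Now have -(28|33).
Factor out 2: 28 = 2^2·7. Since 33 ≡ 1 (mod 8), (2|33) = +1, and (2|33)^2 = +1. Now have -(7|33).
33 ≡ 1 (mod 4), so quadratic reciprocity gives (7|33) = (33|7). Reduce: 33 ≡ 5 (mod 7). Now have -(5|7).
5 ≡ 1 (mod 4), so quadratic reciprocity gives (5|7) = (7|5). Reduce: 7 ≡ 2 (mod 5). Now have -(2|5).
Factor out 2: 2 = 2. Since 5 ≡ 5 (mod 8), (2|5) = -1. Now have (1|5).
(1|5) = 1. Collecting the sign factors: 1.
The Legendre symbol is 1, so x^2 ≡ 1442 (mod 853) has solution.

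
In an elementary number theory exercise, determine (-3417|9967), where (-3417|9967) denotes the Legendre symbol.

-1

(-3417|9967)
  = -(3417|9967)    [9967 ≡ 3 mod 4 ⇒ (-1|9967) = -1]
  = -(9967|3417)    [QR: 3417 ≡ 1 mod 4, sign kept]
  = -(3133|3417)    [9967 ≡ 3133 mod 3417]
  = -(3417|3133)    [QR: 3133 ≡ 1 mod 4, sign kept]
  = -(284|3133)    [3417 ≡ 284 mod 3133]
  = -(71|3133)    [3133 ≡ 5 mod 8 ⇒ (2|3133)^2 = +1]
  = -(3133|71)    [QR: 3133 ≡ 1 mod 4, sign kept]
  = -(9|71)    [3133 ≡ 9 mod 71]
  = -(71|9)    [QR: 9 ≡ 1 mod 4, sign kept]
  = -(8|9)    [71 ≡ 8 mod 9]
  = -(1|9)    [9 ≡ 1 mod 8 ⇒ (2|9)^3 = +1]
  = -1    [(1|9) = 1]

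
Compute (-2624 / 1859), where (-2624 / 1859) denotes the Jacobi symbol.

Reduce the numerator: -2624 ≡ 1094 (mod 1859), so (-2624 / 1859) = (1094 / 1859).
Factor out 2: 1094 = 2·547. Since 1859 ≡ 3 (mod 8), (2 / 1859) = -1. Now have -(547 / 1859).
Both 547 ≡ 3 and 1859 ≡ 3 (mod 4), so reciprocity gives (547 / 1859) = -(1859 / 547). Reduce: 1859 ≡ 218 (mod 547). Now have (218 / 547).
Factor out 2: 218 = 2·109. Since 547 ≡ 3 (mod 8), (2 / 547) = -1. Now have -(109 / 547).
109 ≡ 1 (mod 4), so quadratic reciprocity gives (109 / 547) = (547 / 109). Reduce: 547 ≡ 2 (mod 109). Now have -(2 / 109).
Factor out 2: 2 = 2. Since 109 ≡ 5 (mod 8), (2 / 109) = -1. Now have (1 / 109).
(1 / 109) = 1. Collecting the sign factors: 1.

1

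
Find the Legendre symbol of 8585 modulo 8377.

-1

Reduce the numerator: 8585 ≡ 208 (mod 8377), so (8585/8377) = (208/8377).
Factor out 2: 208 = 2^4·13. Since 8377 ≡ 1 (mod 8), (2/8377) = +1, and (2/8377)^4 = +1. Now have (13/8377).
13 ≡ 1 (mod 4), so quadratic reciprocity gives (13/8377) = (8377/13). Reduce: 8377 ≡ 5 (mod 13). Now have (5/13).
5 ≡ 1 (mod 4), so quadratic reciprocity gives (5/13) = (13/5). Reduce: 13 ≡ 3 (mod 5). Now have (3/5).
5 ≡ 1 (mod 4), so quadratic reciprocity gives (3/5) = (5/3). Reduce: 5 ≡ 2 (mod 3). Now have (2/3).
Factor out 2: 2 = 2. Since 3 ≡ 3 (mod 8), (2/3) = -1. Now have -(1/3).
(1/3) = 1. Collecting the sign factors: -1.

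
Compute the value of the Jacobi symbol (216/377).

Factor out 2: 216 = 2^3·27. Since 377 ≡ 1 (mod 8), (2/377) = +1, and (2/377)^3 = +1. Now have (27/377).
377 ≡ 1 (mod 4), so quadratic reciprocity gives (27/377) = (377/27). Reduce: 377 ≡ 26 (mod 27). Now have (26/27).
Factor out 2: 26 = 2·13. Since 27 ≡ 3 (mod 8), (2/27) = -1. Now have -(13/27).
13 ≡ 1 (mod 4), so quadratic reciprocity gives (13/27) = (27/13). Reduce: 27 ≡ 1 (mod 13). Now have -(1/13).
(1/13) = 1. Collecting the sign factors: -1.

-1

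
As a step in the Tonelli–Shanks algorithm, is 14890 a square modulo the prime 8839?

yes

(14890|8839)
  = (6051|8839)    [14890 ≡ 6051 mod 8839]
  = -(8839|6051)    [QR: both ≡ 3 mod 4, sign flips]
  = -(2788|6051)    [8839 ≡ 2788 mod 6051]
  = -(697|6051)    [6051 ≡ 3 mod 8 ⇒ (2|6051)^2 = +1]
  = -(6051|697)    [QR: 697 ≡ 1 mod 4, sign kept]
  = -(475|697)    [6051 ≡ 475 mod 697]
  = -(697|475)    [QR: 697 ≡ 1 mod 4, sign kept]
  = -(222|475)    [697 ≡ 222 mod 475]
  = (111|475)    [475 ≡ 3 mod 8 ⇒ (2|475) = -1]
  = -(475|111)    [QR: both ≡ 3 mod 4, sign flips]
  = -(31|111)    [475 ≡ 31 mod 111]
  = (111|31)    [QR: both ≡ 3 mod 4, sign flips]
  = (18|31)    [111 ≡ 18 mod 31]
  = (9|31)    [31 ≡ 7 mod 8 ⇒ (2|31) = +1]
  = (31|9)    [QR: 9 ≡ 1 mod 4, sign kept]
  = (4|9)    [31 ≡ 4 mod 9]
  = (1|9)    [9 ≡ 1 mod 8 ⇒ (2|9)^2 = +1]
  = 1    [(1|9) = 1]
The Legendre symbol is 1, so x^2 ≡ 14890 (mod 8839) has solution.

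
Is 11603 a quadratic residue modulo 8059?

Reduce the numerator: 11603 ≡ 3544 (mod 8059), so (11603/8059) = (3544/8059).
Factor out 2: 3544 = 2^3·443. Since 8059 ≡ 3 (mod 8), (2/8059) = -1, and (2/8059)^3 = -1. Now have -(443/8059).
Both 443 ≡ 3 and 8059 ≡ 3 (mod 4), so reciprocity gives (443/8059) = -(8059/443). Reduce: 8059 ≡ 85 (mod 443). Now have (85/443).
85 ≡ 1 (mod 4), so quadratic reciprocity gives (85/443) = (443/85). Reduce: 443 ≡ 18 (mod 85). Now have (18/85).
Factor out 2: 18 = 2·9. Since 85 ≡ 5 (mod 8), (2/85) = -1. Now have -(9/85).
9 ≡ 1 (mod 4), so quadratic reciprocity gives (9/85) = (85/9). Reduce: 85 ≡ 4 (mod 9). Now have -(4/9).
Factor out 2: 4 = 2^2. Since 9 ≡ 1 (mod 8), (2/9) = +1, and (2/9)^2 = +1. Now have -(1/9).
(1/9) = 1. Collecting the sign factors: -1.
(11603/8059) = -1, and 8059 is prime, so 11603 is not a quadratic residue mod 8059.

no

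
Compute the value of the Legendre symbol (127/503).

Both 127 ≡ 3 and 503 ≡ 3 (mod 4), so reciprocity gives (127/503) = -(503/127). Reduce: 503 ≡ 122 (mod 127). Now have -(122/127).
Factor out 2: 122 = 2·61. Since 127 ≡ 7 (mod 8), (2/127) = +1. Now have -(61/127).
61 ≡ 1 (mod 4), so quadratic reciprocity gives (61/127) = (127/61). Reduce: 127 ≡ 5 (mod 61). Now have -(5/61).
5 ≡ 1 (mod 4), so quadratic reciprocity gives (5/61) = (61/5). Reduce: 61 ≡ 1 (mod 5). Now have -(1/5).
(1/5) = 1. Collecting the sign factors: -1.

-1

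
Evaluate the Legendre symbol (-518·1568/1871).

By multiplicativity, (-518·1568/1871) = (-518/1871)·(1568/1871).
First factor (-518/1871):
(-518/1871)
  = (1353/1871)    [-518 ≡ 1353 mod 1871]
  = (1871/1353)    [QR: 1353 ≡ 1 mod 4, sign kept]
  = (518/1353)    [1871 ≡ 518 mod 1353]
  = (259/1353)    [1353 ≡ 1 mod 8 ⇒ (2/1353) = +1]
  = (1353/259)    [QR: 1353 ≡ 1 mod 4, sign kept]
  = (58/259)    [1353 ≡ 58 mod 259]
  = -(29/259)    [259 ≡ 3 mod 8 ⇒ (2/259) = -1]
  = -(259/29)    [QR: 29 ≡ 1 mod 4, sign kept]
  = -(27/29)    [259 ≡ 27 mod 29]
  = -(29/27)    [QR: 29 ≡ 1 mod 4, sign kept]
  = -(2/27)    [29 ≡ 2 mod 27]
  = (1/27)    [27 ≡ 3 mod 8 ⇒ (2/27) = -1]
  = 1    [(1/27) = 1]
Second factor (1568/1871):
(1568/1871)
  = (49/1871)    [1871 ≡ 7 mod 8 ⇒ (2/1871)^5 = +1]
  = (1871/49)    [QR: 49 ≡ 1 mod 4, sign kept]
  = (9/49)    [1871 ≡ 9 mod 49]
  = (49/9)    [QR: 9 ≡ 1 mod 4, sign kept]
  = (4/9)    [49 ≡ 4 mod 9]
  = (1/9)    [9 ≡ 1 mod 8 ⇒ (2/9)^2 = +1]
  = 1    [(1/9) = 1]
Product: (1)·(1) = 1.

1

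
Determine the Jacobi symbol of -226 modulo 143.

-1

(-226 / 143)
  = -(226 / 143)    [143 ≡ 3 mod 4 ⇒ (-1 / 143) = -1]
  = -(83 / 143)    [226 ≡ 83 mod 143]
  = (143 / 83)    [QR: both ≡ 3 mod 4, sign flips]
  = (60 / 83)    [143 ≡ 60 mod 83]
  = (15 / 83)    [83 ≡ 3 mod 8 ⇒ (2 / 83)^2 = +1]
  = -(83 / 15)    [QR: both ≡ 3 mod 4, sign flips]
  = -(8 / 15)    [83 ≡ 8 mod 15]
  = -(1 / 15)    [15 ≡ 7 mod 8 ⇒ (2 / 15)^3 = +1]
  = -1    [(1 / 15) = 1]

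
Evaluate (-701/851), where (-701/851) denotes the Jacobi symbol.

(-701/851)
  = (150/851)    [-701 ≡ 150 mod 851]
  = -(75/851)    [851 ≡ 3 mod 8 ⇒ (2/851) = -1]
  = (851/75)    [QR: both ≡ 3 mod 4, sign flips]
  = (26/75)    [851 ≡ 26 mod 75]
  = -(13/75)    [75 ≡ 3 mod 8 ⇒ (2/75) = -1]
  = -(75/13)    [QR: 13 ≡ 1 mod 4, sign kept]
  = -(10/13)    [75 ≡ 10 mod 13]
  = (5/13)    [13 ≡ 5 mod 8 ⇒ (2/13) = -1]
  = (13/5)    [QR: 5 ≡ 1 mod 4, sign kept]
  = (3/5)    [13 ≡ 3 mod 5]
  = (5/3)    [QR: 5 ≡ 1 mod 4, sign kept]
  = (2/3)    [5 ≡ 2 mod 3]
  = -(1/3)    [3 ≡ 3 mod 8 ⇒ (2/3) = -1]
  = -1    [(1/3) = 1]

-1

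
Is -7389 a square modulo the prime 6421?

no

Reduce the numerator: -7389 ≡ 5453 (mod 6421), so (-7389/6421) = (5453/6421).
5453 ≡ 1 (mod 4), so quadratic reciprocity gives (5453/6421) = (6421/5453). Reduce: 6421 ≡ 968 (mod 5453). Now have (968/5453).
Factor out 2: 968 = 2^3·121. Since 5453 ≡ 5 (mod 8), (2/5453) = -1, and (2/5453)^3 = -1. Now have -(121/5453).
121 ≡ 1 (mod 4), so quadratic reciprocity gives (121/5453) = (5453/121). Reduce: 5453 ≡ 8 (mod 121). Now have -(8/121).
Factor out 2: 8 = 2^3. Since 121 ≡ 1 (mod 8), (2/121) = +1, and (2/121)^3 = +1. Now have -(1/121).
(1/121) = 1. Collecting the sign factors: -1.
The Legendre symbol is -1, so x^2 ≡ -7389 (mod 6421) has no solution.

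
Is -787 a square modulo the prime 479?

no

Reduce the numerator: -787 ≡ 171 (mod 479), so (-787|479) = (171|479).
Both 171 ≡ 3 and 479 ≡ 3 (mod 4), so reciprocity gives (171|479) = -(479|171). Reduce: 479 ≡ 137 (mod 171). Now have -(137|171).
137 ≡ 1 (mod 4), so quadratic reciprocity gives (137|171) = (171|137). Reduce: 171 ≡ 34 (mod 137). Now have -(34|137).
Factor out 2: 34 = 2·17. Since 137 ≡ 1 (mod 8), (2|137) = +1. Now have -(17|137).
17 ≡ 1 (mod 4), so quadratic reciprocity gives (17|137) = (137|17). Reduce: 137 ≡ 1 (mod 17). Now have -(1|17).
(1|17) = 1. Collecting the sign factors: -1.
(-787|479) = -1, and 479 is prime, so -787 is not a quadratic residue mod 479.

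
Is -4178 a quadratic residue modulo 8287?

(-4178/8287)
  = -(4178/8287)    [8287 ≡ 3 mod 4 ⇒ (-1/8287) = -1]
  = -(2089/8287)    [8287 ≡ 7 mod 8 ⇒ (2/8287) = +1]
  = -(8287/2089)    [QR: 2089 ≡ 1 mod 4, sign kept]
  = -(2020/2089)    [8287 ≡ 2020 mod 2089]
  = -(505/2089)    [2089 ≡ 1 mod 8 ⇒ (2/2089)^2 = +1]
  = -(2089/505)    [QR: 505 ≡ 1 mod 4, sign kept]
  = -(69/505)    [2089 ≡ 69 mod 505]
  = -(505/69)    [QR: 69 ≡ 1 mod 4, sign kept]
  = -(22/69)    [505 ≡ 22 mod 69]
  = (11/69)    [69 ≡ 5 mod 8 ⇒ (2/69) = -1]
  = (69/11)    [QR: 69 ≡ 1 mod 4, sign kept]
  = (3/11)    [69 ≡ 3 mod 11]
  = -(11/3)    [QR: both ≡ 3 mod 4, sign flips]
  = -(2/3)    [11 ≡ 2 mod 3]
  = (1/3)    [3 ≡ 3 mod 8 ⇒ (2/3) = -1]
  = 1    [(1/3) = 1]
The Legendre symbol is 1, so x^2 ≡ -4178 (mod 8287) has solution.

yes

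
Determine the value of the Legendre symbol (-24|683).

1

(-24|683)
  = -(24|683)    [683 ≡ 3 mod 4 ⇒ (-1|683) = -1]
  = (3|683)    [683 ≡ 3 mod 8 ⇒ (2|683)^3 = -1]
  = -(683|3)    [QR: both ≡ 3 mod 4, sign flips]
  = -(2|3)    [683 ≡ 2 mod 3]
  = (1|3)    [3 ≡ 3 mod 8 ⇒ (2|3) = -1]
  = 1    [(1|3) = 1]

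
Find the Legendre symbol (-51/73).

-1

Pull out -1: (-51/73) = (-1/73)·(51/73). Since 73 ≡ 1 (mod 4), (-1/73) = +1. Now have (51/73).
73 ≡ 1 (mod 4), so quadratic reciprocity gives (51/73) = (73/51). Reduce: 73 ≡ 22 (mod 51). Now have (22/51).
Factor out 2: 22 = 2·11. Since 51 ≡ 3 (mod 8), (2/51) = -1. Now have -(11/51).
Both 11 ≡ 3 and 51 ≡ 3 (mod 4), so reciprocity gives (11/51) = -(51/11). Reduce: 51 ≡ 7 (mod 11). Now have (7/11).
Both 7 ≡ 3 and 11 ≡ 3 (mod 4), so reciprocity gives (7/11) = -(11/7). Reduce: 11 ≡ 4 (mod 7). Now have -(4/7).
Factor out 2: 4 = 2^2. Since 7 ≡ 7 (mod 8), (2/7) = +1, and (2/7)^2 = +1. Now have -(1/7).
(1/7) = 1. Collecting the sign factors: -1.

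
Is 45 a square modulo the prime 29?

yes

(45/29)
  = (16/29)    [45 ≡ 16 mod 29]
  = (1/29)    [29 ≡ 5 mod 8 ⇒ (2/29)^4 = +1]
  = 1    [(1/29) = 1]
(45/29) = 1, and 29 is prime, so 45 is a quadratic residue mod 29.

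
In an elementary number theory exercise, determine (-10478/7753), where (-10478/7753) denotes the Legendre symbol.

(-10478/7753)
  = (5028/7753)    [-10478 ≡ 5028 mod 7753]
  = (1257/7753)    [7753 ≡ 1 mod 8 ⇒ (2/7753)^2 = +1]
  = (7753/1257)    [QR: 1257 ≡ 1 mod 4, sign kept]
  = (211/1257)    [7753 ≡ 211 mod 1257]
  = (1257/211)    [QR: 1257 ≡ 1 mod 4, sign kept]
  = (202/211)    [1257 ≡ 202 mod 211]
  = -(101/211)    [211 ≡ 3 mod 8 ⇒ (2/211) = -1]
  = -(211/101)    [QR: 101 ≡ 1 mod 4, sign kept]
  = -(9/101)    [211 ≡ 9 mod 101]
  = -(101/9)    [QR: 9 ≡ 1 mod 4, sign kept]
  = -(2/9)    [101 ≡ 2 mod 9]
  = -(1/9)    [9 ≡ 1 mod 8 ⇒ (2/9) = +1]
  = -1    [(1/9) = 1]

-1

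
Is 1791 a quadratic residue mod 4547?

no

Both 1791 ≡ 3 and 4547 ≡ 3 (mod 4), so reciprocity gives (1791|4547) = -(4547|1791). Reduce: 4547 ≡ 965 (mod 1791). Now have -(965|1791).
965 ≡ 1 (mod 4), so quadratic reciprocity gives (965|1791) = (1791|965). Reduce: 1791 ≡ 826 (mod 965). Now have -(826|965).
Factor out 2: 826 = 2·413. Since 965 ≡ 5 (mod 8), (2|965) = -1. Now have (413|965).
413 ≡ 1 (mod 4), so quadratic reciprocity gives (413|965) = (965|413). Reduce: 965 ≡ 139 (mod 413). Now have (139|413).
413 ≡ 1 (mod 4), so quadratic reciprocity gives (139|413) = (413|139). Reduce: 413 ≡ 135 (mod 139). Now have (135|139).
Both 135 ≡ 3 and 139 ≡ 3 (mod 4), so reciprocity gives (135|139) = -(139|135). Reduce: 139 ≡ 4 (mod 135). Now have -(4|135).
Factor out 2: 4 = 2^2. Since 135 ≡ 7 (mod 8), (2|135) = +1, and (2|135)^2 = +1. Now have -(1|135).
(1|135) = 1. Collecting the sign factors: -1.
(1791|4547) = -1, and 4547 is prime, so 1791 is not a quadratic residue mod 4547.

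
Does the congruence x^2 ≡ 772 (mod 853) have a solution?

Factor out 2: 772 = 2^2·193. Since 853 ≡ 5 (mod 8), (2/853) = -1, and (2/853)^2 = +1. Now have (193/853).
193 ≡ 1 (mod 4), so quadratic reciprocity gives (193/853) = (853/193). Reduce: 853 ≡ 81 (mod 193). Now have (81/193).
81 ≡ 1 (mod 4), so quadratic reciprocity gives (81/193) = (193/81). Reduce: 193 ≡ 31 (mod 81). Now have (31/81).
81 ≡ 1 (mod 4), so quadratic reciprocity gives (31/81) = (81/31). Reduce: 81 ≡ 19 (mod 31). Now have (19/31).
Both 19 ≡ 3 and 31 ≡ 3 (mod 4), so reciprocity gives (19/31) = -(31/19). Reduce: 31 ≡ 12 (mod 19). Now have -(12/19).
Factor out 2: 12 = 2^2·3. Since 19 ≡ 3 (mod 8), (2/19) = -1, and (2/19)^2 = +1. Now have -(3/19).
Both 3 ≡ 3 and 19 ≡ 3 (mod 4), so reciprocity gives (3/19) = -(19/3). Reduce: 19 ≡ 1 (mod 3). Now have (1/3).
(1/3) = 1. Collecting the sign factors: 1.
The Legendre symbol is 1, so x^2 ≡ 772 (mod 853) has solution.

yes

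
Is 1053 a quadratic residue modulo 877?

no

Reduce the numerator: 1053 ≡ 176 (mod 877), so (1053/877) = (176/877).
Factor out 2: 176 = 2^4·11. Since 877 ≡ 5 (mod 8), (2/877) = -1, and (2/877)^4 = +1. Now have (11/877).
877 ≡ 1 (mod 4), so quadratic reciprocity gives (11/877) = (877/11). Reduce: 877 ≡ 8 (mod 11). Now have (8/11).
Factor out 2: 8 = 2^3. Since 11 ≡ 3 (mod 8), (2/11) = -1, and (2/11)^3 = -1. Now have -(1/11).
(1/11) = 1. Collecting the sign factors: -1.
(1053/877) = -1, and 877 is prime, so 1053 is not a quadratic residue mod 877.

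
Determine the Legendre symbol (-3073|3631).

(-3073|3631)
  = -(3073|3631)    [3631 ≡ 3 mod 4 ⇒ (-1|3631) = -1]
  = -(3631|3073)    [QR: 3073 ≡ 1 mod 4, sign kept]
  = -(558|3073)    [3631 ≡ 558 mod 3073]
  = -(279|3073)    [3073 ≡ 1 mod 8 ⇒ (2|3073) = +1]
  = -(3073|279)    [QR: 3073 ≡ 1 mod 4, sign kept]
  = -(4|279)    [3073 ≡ 4 mod 279]
  = -(1|279)    [279 ≡ 7 mod 8 ⇒ (2|279)^2 = +1]
  = -1    [(1|279) = 1]

-1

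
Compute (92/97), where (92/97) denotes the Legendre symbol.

-1

Factor out 2: 92 = 2^2·23. Since 97 ≡ 1 (mod 8), (2/97) = +1, and (2/97)^2 = +1. Now have (23/97).
97 ≡ 1 (mod 4), so quadratic reciprocity gives (23/97) = (97/23). Reduce: 97 ≡ 5 (mod 23). Now have (5/23).
5 ≡ 1 (mod 4), so quadratic reciprocity gives (5/23) = (23/5). Reduce: 23 ≡ 3 (mod 5). Now have (3/5).
5 ≡ 1 (mod 4), so quadratic reciprocity gives (3/5) = (5/3). Reduce: 5 ≡ 2 (mod 3). Now have (2/3).
Factor out 2: 2 = 2. Since 3 ≡ 3 (mod 8), (2/3) = -1. Now have -(1/3).
(1/3) = 1. Collecting the sign factors: -1.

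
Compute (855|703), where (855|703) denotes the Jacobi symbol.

(855|703)
  = (152|703)    [855 ≡ 152 mod 703]
  = (19|703)    [703 ≡ 7 mod 8 ⇒ (2|703)^3 = +1]
  = -(703|19)    [QR: both ≡ 3 mod 4, sign flips]
  = -(0|19)    [703 ≡ 0 mod 19]
  = 0    [numerator 0, gcd > 1]

0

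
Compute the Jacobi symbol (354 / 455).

(354 / 455)
  = (177 / 455)    [455 ≡ 7 mod 8 ⇒ (2 / 455) = +1]
  = (455 / 177)    [QR: 177 ≡ 1 mod 4, sign kept]
  = (101 / 177)    [455 ≡ 101 mod 177]
  = (177 / 101)    [QR: 101 ≡ 1 mod 4, sign kept]
  = (76 / 101)    [177 ≡ 76 mod 101]
  = (19 / 101)    [101 ≡ 5 mod 8 ⇒ (2 / 101)^2 = +1]
  = (101 / 19)    [QR: 101 ≡ 1 mod 4, sign kept]
  = (6 / 19)    [101 ≡ 6 mod 19]
  = -(3 / 19)    [19 ≡ 3 mod 8 ⇒ (2 / 19) = -1]
  = (19 / 3)    [QR: both ≡ 3 mod 4, sign flips]
  = (1 / 3)    [19 ≡ 1 mod 3]
  = 1    [(1 / 3) = 1]

1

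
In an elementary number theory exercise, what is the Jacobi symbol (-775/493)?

(-775/493)
  = (775/493)    [493 ≡ 1 mod 4 ⇒ (-1/493) = +1]
  = (282/493)    [775 ≡ 282 mod 493]
  = -(141/493)    [493 ≡ 5 mod 8 ⇒ (2/493) = -1]
  = -(493/141)    [QR: 141 ≡ 1 mod 4, sign kept]
  = -(70/141)    [493 ≡ 70 mod 141]
  = (35/141)    [141 ≡ 5 mod 8 ⇒ (2/141) = -1]
  = (141/35)    [QR: 141 ≡ 1 mod 4, sign kept]
  = (1/35)    [141 ≡ 1 mod 35]
  = 1    [(1/35) = 1]

1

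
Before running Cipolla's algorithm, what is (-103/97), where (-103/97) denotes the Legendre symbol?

(-103/97)
  = (91/97)    [-103 ≡ 91 mod 97]
  = (97/91)    [QR: 97 ≡ 1 mod 4, sign kept]
  = (6/91)    [97 ≡ 6 mod 91]
  = -(3/91)    [91 ≡ 3 mod 8 ⇒ (2/91) = -1]
  = (91/3)    [QR: both ≡ 3 mod 4, sign flips]
  = (1/3)    [91 ≡ 1 mod 3]
  = 1    [(1/3) = 1]

1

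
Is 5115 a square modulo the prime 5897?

5897 ≡ 1 (mod 4), so quadratic reciprocity gives (5115/5897) = (5897/5115). Reduce: 5897 ≡ 782 (mod 5115). Now have (782/5115).
Factor out 2: 782 = 2·391. Since 5115 ≡ 3 (mod 8), (2/5115) = -1. Now have -(391/5115).
Both 391 ≡ 3 and 5115 ≡ 3 (mod 4), so reciprocity gives (391/5115) = -(5115/391). Reduce: 5115 ≡ 32 (mod 391). Now have (32/391).
Factor out 2: 32 = 2^5. Since 391 ≡ 7 (mod 8), (2/391) = +1, and (2/391)^5 = +1. Now have (1/391).
(1/391) = 1. Collecting the sign factors: 1.
The Legendre symbol is 1, so x^2 ≡ 5115 (mod 5897) has solution.

yes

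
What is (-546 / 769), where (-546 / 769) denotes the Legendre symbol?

Pull out -1: (-546 / 769) = (-1 / 769)·(546 / 769). Since 769 ≡ 1 (mod 4), (-1 / 769) = +1. Now have (546 / 769).
Factor out 2: 546 = 2·273. Since 769 ≡ 1 (mod 8), (2 / 769) = +1. Now have (273 / 769).
273 ≡ 1 (mod 4), so quadratic reciprocity gives (273 / 769) = (769 / 273). Reduce: 769 ≡ 223 (mod 273). Now have (223 / 273).
273 ≡ 1 (mod 4), so quadratic reciprocity gives (223 / 273) = (273 / 223). Reduce: 273 ≡ 50 (mod 223). Now have (50 / 223).
Factor out 2: 50 = 2·25. Since 223 ≡ 7 (mod 8), (2 / 223) = +1. Now have (25 / 223).
25 ≡ 1 (mod 4), so quadratic reciprocity gives (25 / 223) = (223 / 25). Reduce: 223 ≡ 23 (mod 25). Now have (23 / 25).
25 ≡ 1 (mod 4), so quadratic reciprocity gives (23 / 25) = (25 / 23). Reduce: 25 ≡ 2 (mod 23). Now have (2 / 23).
Factor out 2: 2 = 2. Since 23 ≡ 7 (mod 8), (2 / 23) = +1. Now have (1 / 23).
(1 / 23) = 1. Collecting the sign factors: 1.

1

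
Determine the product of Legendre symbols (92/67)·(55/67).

1

By multiplicativity, (92·55/67) = (92/67)·(55/67).
First factor (92/67):
(92/67)
  = (25/67)    [92 ≡ 25 mod 67]
  = (67/25)    [QR: 25 ≡ 1 mod 4, sign kept]
  = (17/25)    [67 ≡ 17 mod 25]
  = (25/17)    [QR: 17 ≡ 1 mod 4, sign kept]
  = (8/17)    [25 ≡ 8 mod 17]
  = (1/17)    [17 ≡ 1 mod 8 ⇒ (2/17)^3 = +1]
  = 1    [(1/17) = 1]
Second factor (55/67):
(55/67)
  = -(67/55)    [QR: both ≡ 3 mod 4, sign flips]
  = -(12/55)    [67 ≡ 12 mod 55]
  = -(3/55)    [55 ≡ 7 mod 8 ⇒ (2/55)^2 = +1]
  = (55/3)    [QR: both ≡ 3 mod 4, sign flips]
  = (1/3)    [55 ≡ 1 mod 3]
  = 1    [(1/3) = 1]
Product: (1)·(1) = 1.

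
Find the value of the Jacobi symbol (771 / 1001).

1

1001 ≡ 1 (mod 4), so quadratic reciprocity gives (771 / 1001) = (1001 / 771). Reduce: 1001 ≡ 230 (mod 771). Now have (230 / 771).
Factor out 2: 230 = 2·115. Since 771 ≡ 3 (mod 8), (2 / 771) = -1. Now have -(115 / 771).
Both 115 ≡ 3 and 771 ≡ 3 (mod 4), so reciprocity gives (115 / 771) = -(771 / 115). Reduce: 771 ≡ 81 (mod 115). Now have (81 / 115).
81 ≡ 1 (mod 4), so quadratic reciprocity gives (81 / 115) = (115 / 81). Reduce: 115 ≡ 34 (mod 81). Now have (34 / 81).
Factor out 2: 34 = 2·17. Since 81 ≡ 1 (mod 8), (2 / 81) = +1. Now have (17 / 81).
17 ≡ 1 (mod 4), so quadratic reciprocity gives (17 / 81) = (81 / 17). Reduce: 81 ≡ 13 (mod 17). Now have (13 / 17).
13 ≡ 1 (mod 4), so quadratic reciprocity gives (13 / 17) = (17 / 13). Reduce: 17 ≡ 4 (mod 13). Now have (4 / 13).
Factor out 2: 4 = 2^2. Since 13 ≡ 5 (mod 8), (2 / 13) = -1, and (2 / 13)^2 = +1. Now have (1 / 13).
(1 / 13) = 1. Collecting the sign factors: 1.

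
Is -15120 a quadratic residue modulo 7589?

no

Reduce the numerator: -15120 ≡ 58 (mod 7589), so (-15120/7589) = (58/7589).
Factor out 2: 58 = 2·29. Since 7589 ≡ 5 (mod 8), (2/7589) = -1. Now have -(29/7589).
29 ≡ 1 (mod 4), so quadratic reciprocity gives (29/7589) = (7589/29). Reduce: 7589 ≡ 20 (mod 29). Now have -(20/29).
Factor out 2: 20 = 2^2·5. Since 29 ≡ 5 (mod 8), (2/29) = -1, and (2/29)^2 = +1. Now have -(5/29).
5 ≡ 1 (mod 4), so quadratic reciprocity gives (5/29) = (29/5). Reduce: 29 ≡ 4 (mod 5). Now have -(4/5).
Factor out 2: 4 = 2^2. Since 5 ≡ 5 (mod 8), (2/5) = -1, and (2/5)^2 = +1. Now have -(1/5).
(1/5) = 1. Collecting the sign factors: -1.
The Legendre symbol is -1, so x^2 ≡ -15120 (mod 7589) has no solution.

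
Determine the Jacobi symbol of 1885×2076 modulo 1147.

By multiplicativity, (1885·2076/1147) = (1885/1147)·(2076/1147).
First factor (1885/1147):
Reduce the numerator: 1885 ≡ 738 (mod 1147), so (1885/1147) = (738/1147).
Factor out 2: 738 = 2·369. Since 1147 ≡ 3 (mod 8), (2/1147) = -1. Now have -(369/1147).
369 ≡ 1 (mod 4), so quadratic reciprocity gives (369/1147) = (1147/369). Reduce: 1147 ≡ 40 (mod 369). Now have -(40/369).
Factor out 2: 40 = 2^3·5. Since 369 ≡ 1 (mod 8), (2/369) = +1, and (2/369)^3 = +1. Now have -(5/369).
5 ≡ 1 (mod 4), so quadratic reciprocity gives (5/369) = (369/5). Reduce: 369 ≡ 4 (mod 5). Now have -(4/5).
Factor out 2: 4 = 2^2. Since 5 ≡ 5 (mod 8), (2/5) = -1, and (2/5)^2 = +1. Now have -(1/5).
(1/5) = 1. Collecting the sign factors: -1.
Second factor (2076/1147):
Reduce the numerator: 2076 ≡ 929 (mod 1147), so (2076/1147) = (929/1147).
929 ≡ 1 (mod 4), so quadratic reciprocity gives (929/1147) = (1147/929). Reduce: 1147 ≡ 218 (mod 929). Now have (218/929).
Factor out 2: 218 = 2·109. Since 929 ≡ 1 (mod 8), (2/929) = +1. Now have (109/929).
109 ≡ 1 (mod 4), so quadratic reciprocity gives (109/929) = (929/109). Reduce: 929 ≡ 57 (mod 109). Now have (57/109).
57 ≡ 1 (mod 4), so quadratic reciprocity gives (57/109) = (109/57). Reduce: 109 ≡ 52 (mod 57). Now have (52/57).
Factor out 2: 52 = 2^2·13. Since 57 ≡ 1 (mod 8), (2/57) = +1, and (2/57)^2 = +1. Now have (13/57).
13 ≡ 1 (mod 4), so quadratic reciprocity gives (13/57) = (57/13). Reduce: 57 ≡ 5 (mod 13). Now have (5/13).
5 ≡ 1 (mod 4), so quadratic reciprocity gives (5/13) = (13/5). Reduce: 13 ≡ 3 (mod 5). Now have (3/5).
5 ≡ 1 (mod 4), so quadratic reciprocity gives (3/5) = (5/3). Reduce: 5 ≡ 2 (mod 3). Now have (2/3).
Factor out 2: 2 = 2. Since 3 ≡ 3 (mod 8), (2/3) = -1. Now have -(1/3).
(1/3) = 1. Collecting the sign factors: -1.
Product: (-1)·(-1) = 1.

1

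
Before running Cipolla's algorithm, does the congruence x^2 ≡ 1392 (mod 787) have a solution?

no

Reduce the numerator: 1392 ≡ 605 (mod 787), so (1392/787) = (605/787).
605 ≡ 1 (mod 4), so quadratic reciprocity gives (605/787) = (787/605). Reduce: 787 ≡ 182 (mod 605). Now have (182/605).
Factor out 2: 182 = 2·91. Since 605 ≡ 5 (mod 8), (2/605) = -1. Now have -(91/605).
605 ≡ 1 (mod 4), so quadratic reciprocity gives (91/605) = (605/91). Reduce: 605 ≡ 59 (mod 91). Now have -(59/91).
Both 59 ≡ 3 and 91 ≡ 3 (mod 4), so reciprocity gives (59/91) = -(91/59). Reduce: 91 ≡ 32 (mod 59). Now have (32/59).
Factor out 2: 32 = 2^5. Since 59 ≡ 3 (mod 8), (2/59) = -1, and (2/59)^5 = -1. Now have -(1/59).
(1/59) = 1. Collecting the sign factors: -1.
The Legendre symbol is -1, so x^2 ≡ 1392 (mod 787) has no solution.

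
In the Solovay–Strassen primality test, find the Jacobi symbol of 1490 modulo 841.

(1490 / 841)
  = (649 / 841)    [1490 ≡ 649 mod 841]
  = (841 / 649)    [QR: 649 ≡ 1 mod 4, sign kept]
  = (192 / 649)    [841 ≡ 192 mod 649]
  = (3 / 649)    [649 ≡ 1 mod 8 ⇒ (2 / 649)^6 = +1]
  = (649 / 3)    [QR: 649 ≡ 1 mod 4, sign kept]
  = (1 / 3)    [649 ≡ 1 mod 3]
  = 1    [(1 / 3) = 1]

1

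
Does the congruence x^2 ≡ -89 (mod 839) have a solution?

(-89/839)
  = -(89/839)    [839 ≡ 3 mod 4 ⇒ (-1/839) = -1]
  = -(839/89)    [QR: 89 ≡ 1 mod 4, sign kept]
  = -(38/89)    [839 ≡ 38 mod 89]
  = -(19/89)    [89 ≡ 1 mod 8 ⇒ (2/89) = +1]
  = -(89/19)    [QR: 89 ≡ 1 mod 4, sign kept]
  = -(13/19)    [89 ≡ 13 mod 19]
  = -(19/13)    [QR: 13 ≡ 1 mod 4, sign kept]
  = -(6/13)    [19 ≡ 6 mod 13]
  = (3/13)    [13 ≡ 5 mod 8 ⇒ (2/13) = -1]
  = (13/3)    [QR: 13 ≡ 1 mod 4, sign kept]
  = (1/3)    [13 ≡ 1 mod 3]
  = 1    [(1/3) = 1]
(-89/839) = 1, and 839 is prime, so -89 is a quadratic residue mod 839.

yes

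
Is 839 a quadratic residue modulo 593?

(839/593)
  = (246/593)    [839 ≡ 246 mod 593]
  = (123/593)    [593 ≡ 1 mod 8 ⇒ (2/593) = +1]
  = (593/123)    [QR: 593 ≡ 1 mod 4, sign kept]
  = (101/123)    [593 ≡ 101 mod 123]
  = (123/101)    [QR: 101 ≡ 1 mod 4, sign kept]
  = (22/101)    [123 ≡ 22 mod 101]
  = -(11/101)    [101 ≡ 5 mod 8 ⇒ (2/101) = -1]
  = -(101/11)    [QR: 101 ≡ 1 mod 4, sign kept]
  = -(2/11)    [101 ≡ 2 mod 11]
  = (1/11)    [11 ≡ 3 mod 8 ⇒ (2/11) = -1]
  = 1    [(1/11) = 1]
(839/593) = 1, and 593 is prime, so 839 is a quadratic residue mod 593.

yes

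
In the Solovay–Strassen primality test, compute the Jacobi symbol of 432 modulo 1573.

Factor out 2: 432 = 2^4·27. Since 1573 ≡ 5 (mod 8), (2 / 1573) = -1, and (2 / 1573)^4 = +1. Now have (27 / 1573).
1573 ≡ 1 (mod 4), so quadratic reciprocity gives (27 / 1573) = (1573 / 27). Reduce: 1573 ≡ 7 (mod 27). Now have (7 / 27).
Both 7 ≡ 3 and 27 ≡ 3 (mod 4), so reciprocity gives (7 / 27) = -(27 / 7). Reduce: 27 ≡ 6 (mod 7). Now have -(6 / 7).
Factor out 2: 6 = 2·3. Since 7 ≡ 7 (mod 8), (2 / 7) = +1. Now have -(3 / 7).
Both 3 ≡ 3 and 7 ≡ 3 (mod 4), so reciprocity gives (3 / 7) = -(7 / 3). Reduce: 7 ≡ 1 (mod 3). Now have (1 / 3).
(1 / 3) = 1. Collecting the sign factors: 1.

1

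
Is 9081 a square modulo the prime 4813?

Reduce the numerator: 9081 ≡ 4268 (mod 4813), so (9081/4813) = (4268/4813).
Factor out 2: 4268 = 2^2·1067. Since 4813 ≡ 5 (mod 8), (2/4813) = -1, and (2/4813)^2 = +1. Now have (1067/4813).
4813 ≡ 1 (mod 4), so quadratic reciprocity gives (1067/4813) = (4813/1067). Reduce: 4813 ≡ 545 (mod 1067). Now have (545/1067).
545 ≡ 1 (mod 4), so quadratic reciprocity gives (545/1067) = (1067/545). Reduce: 1067 ≡ 522 (mod 545). Now have (522/545).
Factor out 2: 522 = 2·261. Since 545 ≡ 1 (mod 8), (2/545) = +1. Now have (261/545).
261 ≡ 1 (mod 4), so quadratic reciprocity gives (261/545) = (545/261). Reduce: 545 ≡ 23 (mod 261). Now have (23/261).
261 ≡ 1 (mod 4), so quadratic reciprocity gives (23/261) = (261/23). Reduce: 261 ≡ 8 (mod 23). Now have (8/23).
Factor out 2: 8 = 2^3. Since 23 ≡ 7 (mod 8), (2/23) = +1, and (2/23)^3 = +1. Now have (1/23).
(1/23) = 1. Collecting the sign factors: 1.
(9081/4813) = 1, and 4813 is prime, so 9081 is a quadratic residue mod 4813.

yes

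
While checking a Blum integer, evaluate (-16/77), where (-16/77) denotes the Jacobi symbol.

(-16/77)
  = (61/77)    [-16 ≡ 61 mod 77]
  = (77/61)    [QR: 61 ≡ 1 mod 4, sign kept]
  = (16/61)    [77 ≡ 16 mod 61]
  = (1/61)    [61 ≡ 5 mod 8 ⇒ (2/61)^4 = +1]
  = 1    [(1/61) = 1]

1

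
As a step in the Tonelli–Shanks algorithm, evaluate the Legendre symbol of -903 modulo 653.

1

Reduce the numerator: -903 ≡ 403 (mod 653), so (-903 / 653) = (403 / 653).
653 ≡ 1 (mod 4), so quadratic reciprocity gives (403 / 653) = (653 / 403). Reduce: 653 ≡ 250 (mod 403). Now have (250 / 403).
Factor out 2: 250 = 2·125. Since 403 ≡ 3 (mod 8), (2 / 403) = -1. Now have -(125 / 403).
125 ≡ 1 (mod 4), so quadratic reciprocity gives (125 / 403) = (403 / 125). Reduce: 403 ≡ 28 (mod 125). Now have -(28 / 125).
Factor out 2: 28 = 2^2·7. Since 125 ≡ 5 (mod 8), (2 / 125) = -1, and (2 / 125)^2 = +1. Now have -(7 / 125).
125 ≡ 1 (mod 4), so quadratic reciprocity gives (7 / 125) = (125 / 7). Reduce: 125 ≡ 6 (mod 7). Now have -(6 / 7).
Factor out 2: 6 = 2·3. Since 7 ≡ 7 (mod 8), (2 / 7) = +1. Now have -(3 / 7).
Both 3 ≡ 3 and 7 ≡ 3 (mod 4), so reciprocity gives (3 / 7) = -(7 / 3). Reduce: 7 ≡ 1 (mod 3). Now have (1 / 3).
(1 / 3) = 1. Collecting the sign factors: 1.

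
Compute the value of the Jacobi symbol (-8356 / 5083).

1

(-8356 / 5083)
  = -(8356 / 5083)    [5083 ≡ 3 mod 4 ⇒ (-1 / 5083) = -1]
  = -(3273 / 5083)    [8356 ≡ 3273 mod 5083]
  = -(5083 / 3273)    [QR: 3273 ≡ 1 mod 4, sign kept]
  = -(1810 / 3273)    [5083 ≡ 1810 mod 3273]
  = -(905 / 3273)    [3273 ≡ 1 mod 8 ⇒ (2 / 3273) = +1]
  = -(3273 / 905)    [QR: 905 ≡ 1 mod 4, sign kept]
  = -(558 / 905)    [3273 ≡ 558 mod 905]
  = -(279 / 905)    [905 ≡ 1 mod 8 ⇒ (2 / 905) = +1]
  = -(905 / 279)    [QR: 905 ≡ 1 mod 4, sign kept]
  = -(68 / 279)    [905 ≡ 68 mod 279]
  = -(17 / 279)    [279 ≡ 7 mod 8 ⇒ (2 / 279)^2 = +1]
  = -(279 / 17)    [QR: 17 ≡ 1 mod 4, sign kept]
  = -(7 / 17)    [279 ≡ 7 mod 17]
  = -(17 / 7)    [QR: 17 ≡ 1 mod 4, sign kept]
  = -(3 / 7)    [17 ≡ 3 mod 7]
  = (7 / 3)    [QR: both ≡ 3 mod 4, sign flips]
  = (1 / 3)    [7 ≡ 1 mod 3]
  = 1    [(1 / 3) = 1]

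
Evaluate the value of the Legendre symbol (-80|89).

Pull out -1: (-80|89) = (-1|89)·(80|89). Since 89 ≡ 1 (mod 4), (-1|89) = +1. Now have (80|89).
Factor out 2: 80 = 2^4·5. Since 89 ≡ 1 (mod 8), (2|89) = +1, and (2|89)^4 = +1. Now have (5|89).
5 ≡ 1 (mod 4), so quadratic reciprocity gives (5|89) = (89|5). Reduce: 89 ≡ 4 (mod 5). Now have (4|5).
Factor out 2: 4 = 2^2. Since 5 ≡ 5 (mod 8), (2|5) = -1, and (2|5)^2 = +1. Now have (1|5).
(1|5) = 1. Collecting the sign factors: 1.

1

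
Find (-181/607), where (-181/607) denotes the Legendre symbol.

-1

(-181/607)
  = (426/607)    [-181 ≡ 426 mod 607]
  = (213/607)    [607 ≡ 7 mod 8 ⇒ (2/607) = +1]
  = (607/213)    [QR: 213 ≡ 1 mod 4, sign kept]
  = (181/213)    [607 ≡ 181 mod 213]
  = (213/181)    [QR: 181 ≡ 1 mod 4, sign kept]
  = (32/181)    [213 ≡ 32 mod 181]
  = -(1/181)    [181 ≡ 5 mod 8 ⇒ (2/181)^5 = -1]
  = -1    [(1/181) = 1]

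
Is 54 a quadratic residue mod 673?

(54/673)
  = (27/673)    [673 ≡ 1 mod 8 ⇒ (2/673) = +1]
  = (673/27)    [QR: 673 ≡ 1 mod 4, sign kept]
  = (25/27)    [673 ≡ 25 mod 27]
  = (27/25)    [QR: 25 ≡ 1 mod 4, sign kept]
  = (2/25)    [27 ≡ 2 mod 25]
  = (1/25)    [25 ≡ 1 mod 8 ⇒ (2/25) = +1]
  = 1    [(1/25) = 1]
The Legendre symbol is 1, so x^2 ≡ 54 (mod 673) has solution.

yes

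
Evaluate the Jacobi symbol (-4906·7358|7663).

-1

By multiplicativity, (-4906·7358|7663) = (-4906|7663)·(7358|7663).
First factor (-4906|7663):
Reduce the numerator: -4906 ≡ 2757 (mod 7663), so (-4906|7663) = (2757|7663).
2757 ≡ 1 (mod 4), so quadratic reciprocity gives (2757|7663) = (7663|2757). Reduce: 7663 ≡ 2149 (mod 2757). Now have (2149|2757).
2149 ≡ 1 (mod 4), so quadratic reciprocity gives (2149|2757) = (2757|2149). Reduce: 2757 ≡ 608 (mod 2149). Now have (608|2149).
Factor out 2: 608 = 2^5·19. Since 2149 ≡ 5 (mod 8), (2|2149) = -1, and (2|2149)^5 = -1. Now have -(19|2149).
2149 ≡ 1 (mod 4), so quadratic reciprocity gives (19|2149) = (2149|19). Reduce: 2149 ≡ 2 (mod 19). Now have -(2|19).
Factor out 2: 2 = 2. Since 19 ≡ 3 (mod 8), (2|19) = -1. Now have (1|19).
(1|19) = 1. Collecting the sign factors: 1.
Second factor (7358|7663):
Factor out 2: 7358 = 2·3679. Since 7663 ≡ 7 (mod 8), (2|7663) = +1. Now have (3679|7663).
Both 3679 ≡ 3 and 7663 ≡ 3 (mod 4), so reciprocity gives (3679|7663) = -(7663|3679). Reduce: 7663 ≡ 305 (mod 3679). Now have -(305|3679).
305 ≡ 1 (mod 4), so quadratic reciprocity gives (305|3679) = (3679|305). Reduce: 3679 ≡ 19 (mod 305). Now have -(19|305).
305 ≡ 1 (mod 4), so quadratic reciprocity gives (19|305) = (305|19). Reduce: 305 ≡ 1 (mod 19). Now have -(1|19).
(1|19) = 1. Collecting the sign factors: -1.
Product: (1)·(-1) = -1.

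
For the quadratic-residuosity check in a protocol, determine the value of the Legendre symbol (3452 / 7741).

1

(3452 / 7741)
  = (863 / 7741)    [7741 ≡ 5 mod 8 ⇒ (2 / 7741)^2 = +1]
  = (7741 / 863)    [QR: 7741 ≡ 1 mod 4, sign kept]
  = (837 / 863)    [7741 ≡ 837 mod 863]
  = (863 / 837)    [QR: 837 ≡ 1 mod 4, sign kept]
  = (26 / 837)    [863 ≡ 26 mod 837]
  = -(13 / 837)    [837 ≡ 5 mod 8 ⇒ (2 / 837) = -1]
  = -(837 / 13)    [QR: 13 ≡ 1 mod 4, sign kept]
  = -(5 / 13)    [837 ≡ 5 mod 13]
  = -(13 / 5)    [QR: 5 ≡ 1 mod 4, sign kept]
  = -(3 / 5)    [13 ≡ 3 mod 5]
  = -(5 / 3)    [QR: 5 ≡ 1 mod 4, sign kept]
  = -(2 / 3)    [5 ≡ 2 mod 3]
  = (1 / 3)    [3 ≡ 3 mod 8 ⇒ (2 / 3) = -1]
  = 1    [(1 / 3) = 1]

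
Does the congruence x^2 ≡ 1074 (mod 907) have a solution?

no

(1074/907)
  = (167/907)    [1074 ≡ 167 mod 907]
  = -(907/167)    [QR: both ≡ 3 mod 4, sign flips]
  = -(72/167)    [907 ≡ 72 mod 167]
  = -(9/167)    [167 ≡ 7 mod 8 ⇒ (2/167)^3 = +1]
  = -(167/9)    [QR: 9 ≡ 1 mod 4, sign kept]
  = -(5/9)    [167 ≡ 5 mod 9]
  = -(9/5)    [QR: 5 ≡ 1 mod 4, sign kept]
  = -(4/5)    [9 ≡ 4 mod 5]
  = -(1/5)    [5 ≡ 5 mod 8 ⇒ (2/5)^2 = +1]
  = -1    [(1/5) = 1]
(1074/907) = -1, and 907 is prime, so 1074 is not a quadratic residue mod 907.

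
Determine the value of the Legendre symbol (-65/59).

1

(-65/59)
  = -(65/59)    [59 ≡ 3 mod 4 ⇒ (-1/59) = -1]
  = -(6/59)    [65 ≡ 6 mod 59]
  = (3/59)    [59 ≡ 3 mod 8 ⇒ (2/59) = -1]
  = -(59/3)    [QR: both ≡ 3 mod 4, sign flips]
  = -(2/3)    [59 ≡ 2 mod 3]
  = (1/3)    [3 ≡ 3 mod 8 ⇒ (2/3) = -1]
  = 1    [(1/3) = 1]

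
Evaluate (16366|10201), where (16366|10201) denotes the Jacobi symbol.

Reduce the numerator: 16366 ≡ 6165 (mod 10201), so (16366|10201) = (6165|10201).
6165 ≡ 1 (mod 4), so quadratic reciprocity gives (6165|10201) = (10201|6165). Reduce: 10201 ≡ 4036 (mod 6165). Now have (4036|6165).
Factor out 2: 4036 = 2^2·1009. Since 6165 ≡ 5 (mod 8), (2|6165) = -1, and (2|6165)^2 = +1. Now have (1009|6165).
1009 ≡ 1 (mod 4), so quadratic reciprocity gives (1009|6165) = (6165|1009). Reduce: 6165 ≡ 111 (mod 1009). Now have (111|1009).
1009 ≡ 1 (mod 4), so quadratic reciprocity gives (111|1009) = (1009|111). Reduce: 1009 ≡ 10 (mod 111). Now have (10|111).
Factor out 2: 10 = 2·5. Since 111 ≡ 7 (mod 8), (2|111) = +1. Now have (5|111).
5 ≡ 1 (mod 4), so quadratic reciprocity gives (5|111) = (111|5). Reduce: 111 ≡ 1 (mod 5). Now have (1|5).
(1|5) = 1. Collecting the sign factors: 1.

1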